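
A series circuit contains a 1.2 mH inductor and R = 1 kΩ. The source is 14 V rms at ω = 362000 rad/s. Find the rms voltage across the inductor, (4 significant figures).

X_L = ωL = 434.4 Ω
Z = 1000 + j434.4 Ω
|Z| = √(1000² + 434.4²) = 1090 Ω
I = V/|Z| = 12.84 mA
V_L = I·|Z_L| = 0.01284 × 434.4 = 5.578 V

5.578 V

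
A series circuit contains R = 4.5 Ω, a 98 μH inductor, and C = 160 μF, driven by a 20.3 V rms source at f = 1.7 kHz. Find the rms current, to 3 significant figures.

4.49 A

ω = 2πf = 10680 rad/s
X_L = ωL = 1.05 Ω
X_C = 1/(ωC) = 0.585 Ω
Net reactance X = X_L − X_C = 0.462 Ω
Z = 4.50 + j0.462 Ω
|Z| = √(4.50² + 0.462²) = 4.52 Ω
I = V/|Z| = 20.3/4.52 = 4.49 A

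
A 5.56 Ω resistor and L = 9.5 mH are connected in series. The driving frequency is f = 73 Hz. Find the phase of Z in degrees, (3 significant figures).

ω = 2πf = 458.7 rad/s
X_L = ωL = 4.36 Ω
Z = 5.56 + j4.36 Ω
|Z| = √(5.56² + 4.36²) = 7.06 Ω
∠Z = arctan(4.36/5.56) = 38.1°

38.1°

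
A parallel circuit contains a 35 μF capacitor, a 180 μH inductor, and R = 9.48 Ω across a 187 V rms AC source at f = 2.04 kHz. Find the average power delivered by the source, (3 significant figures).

3.69 kW

ω = 2πf = 12820 rad/s
X_L = ωL = 2.31 Ω
X_C = 1/(ωC) = 2.23 Ω
Parallel: admittances add. Y = 1/R + 1/(jωL) + jωC
Y = (0.105 + j0.0152) S
|Y| = 0.107 S → |Z| = 1/|Y| = 9.38 Ω, ∠Z = −∠Y = -8.19°
I = V/|Z| = 19.9 A
P = VI cos φ = 187 × 19.9 × cos(-8.19°) = 3.69 kW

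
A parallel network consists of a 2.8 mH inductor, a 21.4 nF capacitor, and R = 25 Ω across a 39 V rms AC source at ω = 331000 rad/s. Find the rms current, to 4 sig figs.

X_L = ωL = 926.8 Ω
X_C = 1/(ωC) = 141.2 Ω
Parallel: admittances add. Y = 1/R + 1/(jωL) + jωC
Y = (0.04000 + j0.006004) S
|Y| = 0.04045 S → |Z| = 1/|Y| = 24.72 Ω, ∠Z = −∠Y = -8.537°
I = V/|Z| = 39/24.72 = 1.577 A

1.577 A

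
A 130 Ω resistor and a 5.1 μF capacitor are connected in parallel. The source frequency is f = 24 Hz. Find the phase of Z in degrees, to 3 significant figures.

-5.71°

ω = 2πf = 150.8 rad/s
X_C = 1/(ωC) = 1300 Ω
Parallel: admittances add. Y = 1/R + jωC
Y = (0.00769 + j0.000769) S
|Y| = 0.00773 S → |Z| = 1/|Y| = 129 Ω, ∠Z = −∠Y = -5.71°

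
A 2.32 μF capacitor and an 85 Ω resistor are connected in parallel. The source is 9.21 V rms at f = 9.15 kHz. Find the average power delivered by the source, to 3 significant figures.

998 mW

ω = 2πf = 57490 rad/s
X_C = 1/(ωC) = 7.50 Ω
Parallel: admittances add. Y = 1/R + jωC
Y = (0.0118 + j0.133) S
|Y| = 0.134 S → |Z| = 1/|Y| = 7.47 Ω, ∠Z = −∠Y = -85.0°
I = V/|Z| = 1.23 A
P = VI cos φ = 9.21 × 1.23 × cos(-85.0°) = 998 mW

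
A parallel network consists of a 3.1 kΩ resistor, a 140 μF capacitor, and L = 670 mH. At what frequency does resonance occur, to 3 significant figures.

ω₀ = 1/√(LC) = 1/√(0.67 × 0.00014) = 103.3 rad/s
f₀ = ω₀/(2π) = 16.4 Hz

16.4 Hz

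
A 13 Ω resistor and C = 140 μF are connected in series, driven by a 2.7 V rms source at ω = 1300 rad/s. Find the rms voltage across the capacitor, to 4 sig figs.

X_C = 1/(ωC) = 5.495 Ω
Z = 13.00 − j5.495 Ω
|Z| = √(13.00² + 5.495²) = 14.11 Ω
I = V/|Z| = 191.3 mA
V_C = I·|Z_C| = 0.1913 × 5.495 = 1.051 V

1.051 V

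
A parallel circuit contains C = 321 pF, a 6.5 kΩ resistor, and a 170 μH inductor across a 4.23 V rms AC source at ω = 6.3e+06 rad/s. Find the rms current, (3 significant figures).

X_L = ωL = 1070 Ω
X_C = 1/(ωC) = 494 Ω
Parallel: admittances add. Y = 1/R + 1/(jωL) + jωC
Y = (0.000154 + j0.00109) S
|Y| = 0.00110 S → |Z| = 1/|Y| = 910 Ω, ∠Z = −∠Y = -82.0°
I = V/|Z| = 4.23/910 = 4.65 mA

4.65 mA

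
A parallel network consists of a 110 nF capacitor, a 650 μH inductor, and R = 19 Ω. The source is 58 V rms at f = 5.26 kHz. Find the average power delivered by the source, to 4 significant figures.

ω = 2πf = 33050 rad/s
X_L = ωL = 21.48 Ω
X_C = 1/(ωC) = 275.1 Ω
Parallel: admittances add. Y = 1/R + 1/(jωL) + jωC
Y = (0.05263 − j0.04291) S
|Y| = 0.06791 S → |Z| = 1/|Y| = 14.73 Ω, ∠Z = −∠Y = 39.19°
I = V/|Z| = 3.939 A
P = VI cos φ = 58 × 3.939 × cos(39.19°) = 177.1 W

177.1 W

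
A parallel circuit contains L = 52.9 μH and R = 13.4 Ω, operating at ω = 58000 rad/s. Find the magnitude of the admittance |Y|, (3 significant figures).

X_L = ωL = 3.07 Ω
Parallel: admittances add. Y = 1/R + 1/(jωL)
Y = (0.0746 − j0.326) S
|Y| = 0.334 S → |Z| = 1/|Y| = 2.99 Ω, ∠Z = −∠Y = 77.1°

334 mS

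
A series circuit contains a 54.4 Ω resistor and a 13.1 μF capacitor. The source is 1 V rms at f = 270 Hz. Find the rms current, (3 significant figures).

14.2 mA

ω = 2πf = 1696 rad/s
X_C = 1/(ωC) = 45.0 Ω
Z = 54.4 − j45.0 Ω
|Z| = √(54.4² + 45.0²) = 70.6 Ω
I = V/|Z| = 1/70.6 = 14.2 mA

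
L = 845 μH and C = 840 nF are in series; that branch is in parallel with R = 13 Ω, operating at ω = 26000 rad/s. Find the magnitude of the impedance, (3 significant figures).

11.4 Ω

X_L = ωL = 22.0 Ω
X_C = 1/(ωC) = 45.8 Ω
Branch 1: Z₁ = R = 13.0 Ω
Branch 2 (series LC): Z₂ = j(X_L − X_C) = −j23.8 Ω
Parallel: Z = Z₁Z₂/(Z₁+Z₂), |Z| = 11.4 Ω, ∠Z = -28.6°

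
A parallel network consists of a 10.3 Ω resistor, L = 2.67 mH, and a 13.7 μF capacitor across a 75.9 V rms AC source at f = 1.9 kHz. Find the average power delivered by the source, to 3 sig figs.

ω = 2πf = 11940 rad/s
X_L = ωL = 31.9 Ω
X_C = 1/(ωC) = 6.11 Ω
Parallel: admittances add. Y = 1/R + 1/(jωL) + jωC
Y = (0.0971 + j0.132) S
|Y| = 0.164 S → |Z| = 1/|Y| = 6.10 Ω, ∠Z = −∠Y = -53.7°
I = V/|Z| = 12.4 A
P = VI cos φ = 75.9 × 12.4 × cos(-53.7°) = 559 W

559 W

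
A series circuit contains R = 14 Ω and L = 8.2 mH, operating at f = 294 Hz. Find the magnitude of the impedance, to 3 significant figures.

ω = 2πf = 1847 rad/s
X_L = ωL = 15.1 Ω
Z = 14.0 + j15.1 Ω
|Z| = √(14.0² + 15.1²) = 20.6 Ω

20.6 Ω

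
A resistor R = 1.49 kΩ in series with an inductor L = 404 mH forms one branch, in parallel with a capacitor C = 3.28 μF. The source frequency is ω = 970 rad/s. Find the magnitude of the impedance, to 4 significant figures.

X_L = ωL = 391.9 Ω
X_C = 1/(ωC) = 314.3 Ω
Branch 1 (R+jX_L): Z₁ = 1490 + j391.9 Ω, |Z₁| = 1541 Ω
Branch 2 (−jX_C): Z₂ = −j314.3 Ω
Parallel: Z = Z₁Z₂/(Z₁+Z₂), |Z| = 324.6 Ω, ∠Z = -78.24°

324.6 Ω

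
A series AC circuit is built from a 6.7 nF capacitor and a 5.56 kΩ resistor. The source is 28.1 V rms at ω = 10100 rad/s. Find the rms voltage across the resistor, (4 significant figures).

X_C = 1/(ωC) = 14780 Ω
Z = 5560 − j14780 Ω
|Z| = √(5560² + 14780²) = 15790 Ω
I = V/|Z| = 1.780 mA
V_R = I·|Z_R| = 0.001780 × 5560 = 9.895 V

9.895 V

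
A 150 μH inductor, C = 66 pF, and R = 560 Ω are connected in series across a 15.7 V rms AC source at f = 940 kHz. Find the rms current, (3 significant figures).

8.87 mA

ω = 2πf = 5.906e+06 rad/s
X_L = ωL = 886 Ω
X_C = 1/(ωC) = 2570 Ω
Net reactance X = X_L − X_C = -1680 Ω
Z = 560 − j1680 Ω
|Z| = √(560² + 1680²) = 1770 Ω
I = V/|Z| = 15.7/1770 = 8.87 mA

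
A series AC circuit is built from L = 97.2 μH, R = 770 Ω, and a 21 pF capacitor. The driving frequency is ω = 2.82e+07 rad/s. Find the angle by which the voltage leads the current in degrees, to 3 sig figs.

X_L = ωL = 2740 Ω
X_C = 1/(ωC) = 1690 Ω
Net reactance X = X_L − X_C = 1050 Ω
Z = 770 + j1050 Ω
|Z| = √(770² + 1050²) = 1300 Ω
∠Z = arctan(1050/770) = 53.8°

53.8°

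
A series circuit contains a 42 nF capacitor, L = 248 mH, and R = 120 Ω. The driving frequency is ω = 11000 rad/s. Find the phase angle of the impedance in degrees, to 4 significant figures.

77.98°

X_L = ωL = 2728 Ω
X_C = 1/(ωC) = 2165 Ω
Net reactance X = X_L − X_C = 563.5 Ω
Z = 120.0 + j563.5 Ω
|Z| = √(120.0² + 563.5²) = 576.1 Ω
∠Z = arctan(563.5/120.0) = 77.98°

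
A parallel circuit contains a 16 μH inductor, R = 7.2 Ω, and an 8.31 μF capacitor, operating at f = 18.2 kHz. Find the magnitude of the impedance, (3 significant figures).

ω = 2πf = 114400 rad/s
X_L = ωL = 1.83 Ω
X_C = 1/(ωC) = 1.05 Ω
Parallel: admittances add. Y = 1/R + 1/(jωL) + jωC
Y = (0.139 + j0.404) S
|Y| = 0.427 S → |Z| = 1/|Y| = 2.34 Ω, ∠Z = −∠Y = -71.0°

2.34 Ω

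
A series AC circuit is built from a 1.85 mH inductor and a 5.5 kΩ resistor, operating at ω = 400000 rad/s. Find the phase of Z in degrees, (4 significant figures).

X_L = ωL = 740.0 Ω
Z = 5500 + j740.0 Ω
|Z| = √(5500² + 740.0²) = 5550 Ω
∠Z = arctan(740.0/5500) = 7.663°

7.663°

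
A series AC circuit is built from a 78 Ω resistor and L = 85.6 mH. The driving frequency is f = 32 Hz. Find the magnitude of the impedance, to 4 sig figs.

ω = 2πf = 201.1 rad/s
X_L = ωL = 17.21 Ω
Z = 78.00 + j17.21 Ω
|Z| = √(78.00² + 17.21²) = 79.88 Ω

79.88 Ω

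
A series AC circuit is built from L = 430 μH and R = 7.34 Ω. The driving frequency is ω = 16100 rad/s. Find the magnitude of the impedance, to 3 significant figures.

10.1 Ω

X_L = ωL = 6.92 Ω
Z = 7.34 + j6.92 Ω
|Z| = √(7.34² + 6.92²) = 10.1 Ω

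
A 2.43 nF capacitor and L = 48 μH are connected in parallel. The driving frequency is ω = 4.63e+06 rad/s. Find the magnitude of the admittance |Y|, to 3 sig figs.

6.75 mS

X_L = ωL = 222 Ω
X_C = 1/(ωC) = 88.9 Ω
Parallel: admittances add. Y = 1/(jωL) + jωC
Y = (0 + j0.00675) S
|Y| = 0.00675 S → |Z| = 1/|Y| = 148 Ω, ∠Z = −∠Y = -90.0°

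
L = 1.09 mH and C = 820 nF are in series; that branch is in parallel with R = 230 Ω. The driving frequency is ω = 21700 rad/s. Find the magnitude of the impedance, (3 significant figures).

32.2 Ω

X_L = ωL = 23.7 Ω
X_C = 1/(ωC) = 56.2 Ω
Branch 1: Z₁ = R = 230 Ω
Branch 2 (series LC): Z₂ = j(X_L − X_C) = −j32.5 Ω
Parallel: Z = Z₁Z₂/(Z₁+Z₂), |Z| = 32.2 Ω, ∠Z = -81.9°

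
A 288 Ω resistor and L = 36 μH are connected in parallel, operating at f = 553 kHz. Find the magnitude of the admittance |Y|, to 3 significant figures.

8.72 mS

ω = 2πf = 3.475e+06 rad/s
X_L = ωL = 125 Ω
Parallel: admittances add. Y = 1/R + 1/(jωL)
Y = (0.00347 − j0.00799) S
|Y| = 0.00872 S → |Z| = 1/|Y| = 115 Ω, ∠Z = −∠Y = 66.5°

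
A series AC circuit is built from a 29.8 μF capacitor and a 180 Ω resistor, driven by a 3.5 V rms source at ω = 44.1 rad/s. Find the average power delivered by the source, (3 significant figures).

X_C = 1/(ωC) = 761 Ω
Z = 180 − j761 Ω
|Z| = √(180² + 761²) = 782 Ω
∠Z = arctan(-761/180) = -76.7°
I = V/|Z| = 4.48 mA
P = VI cos φ = 3.5 × 0.00448 × cos(-76.7°) = 3.61 mW

3.61 mW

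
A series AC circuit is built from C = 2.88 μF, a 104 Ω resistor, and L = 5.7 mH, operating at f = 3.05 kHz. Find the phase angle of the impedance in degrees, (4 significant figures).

ω = 2πf = 19160 rad/s
X_L = ωL = 109.2 Ω
X_C = 1/(ωC) = 18.12 Ω
Net reactance X = X_L − X_C = 91.11 Ω
Z = 104.0 + j91.11 Ω
|Z| = √(104.0² + 91.11²) = 138.3 Ω
∠Z = arctan(91.11/104.0) = 41.22°

41.22°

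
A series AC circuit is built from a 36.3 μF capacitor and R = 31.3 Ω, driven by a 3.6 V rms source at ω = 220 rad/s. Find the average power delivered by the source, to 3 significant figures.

X_C = 1/(ωC) = 125 Ω
Z = 31.3 − j125 Ω
|Z| = √(31.3² + 125²) = 129 Ω
∠Z = arctan(-125/31.3) = -76.0°
I = V/|Z| = 27.9 mA
P = VI cos φ = 3.6 × 0.0279 × cos(-76.0°) = 24.3 mW

24.3 mW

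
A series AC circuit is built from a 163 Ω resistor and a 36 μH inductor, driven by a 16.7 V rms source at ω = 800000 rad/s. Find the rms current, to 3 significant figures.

X_L = ωL = 28.8 Ω
Z = 163 + j28.8 Ω
|Z| = √(163² + 28.8²) = 166 Ω
I = V/|Z| = 16.7/166 = 101 mA

101 mA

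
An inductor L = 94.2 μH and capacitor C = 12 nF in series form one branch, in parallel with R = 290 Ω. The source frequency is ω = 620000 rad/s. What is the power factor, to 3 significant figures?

X_L = ωL = 58.4 Ω
X_C = 1/(ωC) = 134 Ω
Branch 1: Z₁ = R = 290 Ω
Branch 2 (series LC): Z₂ = j(X_L − X_C) = −j76.0 Ω
Parallel: Z = Z₁Z₂/(Z₁+Z₂), |Z| = 73.5 Ω, ∠Z = -75.3°
cos φ = cos(-75.3°) = 0.254

0.254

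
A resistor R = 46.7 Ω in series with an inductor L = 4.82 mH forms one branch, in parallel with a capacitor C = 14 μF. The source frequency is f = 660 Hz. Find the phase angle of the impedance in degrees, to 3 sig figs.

ω = 2πf = 4147 rad/s
X_L = ωL = 20.0 Ω
X_C = 1/(ωC) = 17.2 Ω
Branch 1 (R+jX_L): Z₁ = 46.7 + j20.0 Ω, |Z₁| = 50.8 Ω
Branch 2 (−jX_C): Z₂ = −j17.2 Ω
Parallel: Z = Z₁Z₂/(Z₁+Z₂), |Z| = 18.7 Ω, ∠Z = -70.2°

-70.2°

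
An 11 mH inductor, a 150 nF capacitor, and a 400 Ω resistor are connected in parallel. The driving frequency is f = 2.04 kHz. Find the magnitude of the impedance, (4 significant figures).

ω = 2πf = 12820 rad/s
X_L = ωL = 141.0 Ω
X_C = 1/(ωC) = 520.1 Ω
Parallel: admittances add. Y = 1/R + 1/(jωL) + jωC
Y = (0.002500 − j0.005170) S
|Y| = 0.005743 S → |Z| = 1/|Y| = 174.1 Ω, ∠Z = −∠Y = 64.19°

174.1 Ω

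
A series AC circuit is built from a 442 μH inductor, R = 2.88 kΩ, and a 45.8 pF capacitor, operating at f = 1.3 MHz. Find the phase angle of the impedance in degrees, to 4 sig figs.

18.03°

ω = 2πf = 8.168e+06 rad/s
X_L = ωL = 3610 Ω
X_C = 1/(ωC) = 2673 Ω
Net reactance X = X_L − X_C = 937.2 Ω
Z = 2880 + j937.2 Ω
|Z| = √(2880² + 937.2²) = 3029 Ω
∠Z = arctan(937.2/2880) = 18.03°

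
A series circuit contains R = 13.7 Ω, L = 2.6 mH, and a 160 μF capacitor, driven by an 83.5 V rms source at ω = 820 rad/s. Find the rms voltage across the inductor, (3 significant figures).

X_L = ωL = 2.13 Ω
X_C = 1/(ωC) = 7.62 Ω
Net reactance X = X_L − X_C = -5.49 Ω
Z = 13.7 − j5.49 Ω
|Z| = √(13.7² + 5.49²) = 14.8 Ω
I = V/|Z| = 5.66 A
V_L = I·|Z_L| = 5.66 × 2.13 = 12.1 V

12.1 V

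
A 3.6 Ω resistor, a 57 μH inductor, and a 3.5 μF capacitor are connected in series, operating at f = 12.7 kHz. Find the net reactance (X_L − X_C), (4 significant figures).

ω = 2πf = 79800 rad/s
X_L = ωL = 4.548 Ω
X_C = 1/(ωC) = 3.581 Ω
X = 4.548 − 3.581 = 0.9679 Ω

0.9679 Ω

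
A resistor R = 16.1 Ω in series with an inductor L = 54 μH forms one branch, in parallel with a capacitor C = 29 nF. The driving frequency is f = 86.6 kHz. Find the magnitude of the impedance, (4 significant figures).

56.45 Ω

ω = 2πf = 544100 rad/s
X_L = ωL = 29.38 Ω
X_C = 1/(ωC) = 63.37 Ω
Branch 1 (R+jX_L): Z₁ = 16.10 + j29.38 Ω, |Z₁| = 33.50 Ω
Branch 2 (−jX_C): Z₂ = −j63.37 Ω
Parallel: Z = Z₁Z₂/(Z₁+Z₂), |Z| = 56.45 Ω, ∠Z = 35.93°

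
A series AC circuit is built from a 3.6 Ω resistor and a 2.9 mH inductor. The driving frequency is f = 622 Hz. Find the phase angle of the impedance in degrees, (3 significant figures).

72.4°

ω = 2πf = 3908 rad/s
X_L = ωL = 11.3 Ω
Z = 3.60 + j11.3 Ω
|Z| = √(3.60² + 11.3²) = 11.9 Ω
∠Z = arctan(11.3/3.60) = 72.4°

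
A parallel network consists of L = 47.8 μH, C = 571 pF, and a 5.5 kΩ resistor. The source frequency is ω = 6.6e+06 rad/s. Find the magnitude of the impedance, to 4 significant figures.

X_L = ωL = 315.5 Ω
X_C = 1/(ωC) = 265.4 Ω
Parallel: admittances add. Y = 1/R + 1/(jωL) + jωC
Y = (0.0001818 + j0.0005988) S
|Y| = 0.0006258 S → |Z| = 1/|Y| = 1598 Ω, ∠Z = −∠Y = -73.11°

1598 Ω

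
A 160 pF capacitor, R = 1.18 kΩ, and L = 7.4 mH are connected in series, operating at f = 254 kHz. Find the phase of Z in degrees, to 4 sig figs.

81.50°

ω = 2πf = 1.596e+06 rad/s
X_L = ωL = 11810 Ω
X_C = 1/(ωC) = 3916 Ω
Net reactance X = X_L − X_C = 7894 Ω
Z = 1180 + j7894 Ω
|Z| = √(1180² + 7894²) = 7981 Ω
∠Z = arctan(7894/1180) = 81.50°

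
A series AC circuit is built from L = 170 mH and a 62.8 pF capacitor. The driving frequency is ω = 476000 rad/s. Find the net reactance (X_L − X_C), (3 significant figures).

47500 Ω

X_L = ωL = 80900 Ω
X_C = 1/(ωC) = 33500 Ω
X = 80900 − 33500 = 47500 Ω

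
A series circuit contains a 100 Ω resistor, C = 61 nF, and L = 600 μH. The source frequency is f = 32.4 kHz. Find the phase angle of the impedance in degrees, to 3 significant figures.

22.6°

ω = 2πf = 203600 rad/s
X_L = ωL = 122 Ω
X_C = 1/(ωC) = 80.5 Ω
Net reactance X = X_L − X_C = 41.6 Ω
Z = 100 + j41.6 Ω
|Z| = √(100² + 41.6²) = 108 Ω
∠Z = arctan(41.6/100) = 22.6°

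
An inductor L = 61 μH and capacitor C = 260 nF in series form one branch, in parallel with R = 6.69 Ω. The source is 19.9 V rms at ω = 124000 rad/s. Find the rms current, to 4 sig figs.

X_L = ωL = 7.564 Ω
X_C = 1/(ωC) = 31.02 Ω
Branch 1: Z₁ = R = 6.690 Ω
Branch 2 (series LC): Z₂ = j(X_L − X_C) = −j23.45 Ω
Parallel: Z = Z₁Z₂/(Z₁+Z₂), |Z| = 6.433 Ω, ∠Z = -15.92°
I = V/|Z| = 19.9/6.433 = 3.093 A

3.093 A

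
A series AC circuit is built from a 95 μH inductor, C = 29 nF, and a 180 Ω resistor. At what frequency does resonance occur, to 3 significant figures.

95.9 kHz

ω₀ = 1/√(LC) = 1/√(9.5e-05 × 2.9e-08) = 602500 rad/s
f₀ = ω₀/(2π) = 95.9 kHz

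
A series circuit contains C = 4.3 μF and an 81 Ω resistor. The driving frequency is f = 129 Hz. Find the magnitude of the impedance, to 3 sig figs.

ω = 2πf = 810.5 rad/s
X_C = 1/(ωC) = 287 Ω
Z = 81.0 − j287 Ω
|Z| = √(81.0² + 287²) = 298 Ω

298 Ω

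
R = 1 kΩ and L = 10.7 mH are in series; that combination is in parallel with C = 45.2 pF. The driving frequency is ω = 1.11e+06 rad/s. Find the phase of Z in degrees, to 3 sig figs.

X_L = ωL = 11900 Ω
X_C = 1/(ωC) = 19900 Ω
Branch 1 (R+jX_L): Z₁ = 1000 + j11900 Ω, |Z₁| = 11900 Ω
Branch 2 (−jX_C): Z₂ = −j19900 Ω
Parallel: Z = Z₁Z₂/(Z₁+Z₂), |Z| = 29300 Ω, ∠Z = 78.1°

78.1°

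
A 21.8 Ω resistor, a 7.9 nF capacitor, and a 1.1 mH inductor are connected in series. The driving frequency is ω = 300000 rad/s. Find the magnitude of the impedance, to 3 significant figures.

94.5 Ω

X_L = ωL = 330 Ω
X_C = 1/(ωC) = 422 Ω
Net reactance X = X_L − X_C = -91.9 Ω
Z = 21.8 − j91.9 Ω
|Z| = √(21.8² + 91.9²) = 94.5 Ω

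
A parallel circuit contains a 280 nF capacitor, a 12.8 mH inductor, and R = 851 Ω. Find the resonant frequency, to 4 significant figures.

ω₀ = 1/√(LC) = 1/√(0.0128 × 2.8e-07) = 16700 rad/s
f₀ = ω₀/(2π) = 2.658 kHz

2.658 kHz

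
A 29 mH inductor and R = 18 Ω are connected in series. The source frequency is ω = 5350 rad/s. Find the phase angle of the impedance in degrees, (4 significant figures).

X_L = ωL = 155.2 Ω
Z = 18.00 + j155.2 Ω
|Z| = √(18.00² + 155.2²) = 156.2 Ω
∠Z = arctan(155.2/18.00) = 83.38°

83.38°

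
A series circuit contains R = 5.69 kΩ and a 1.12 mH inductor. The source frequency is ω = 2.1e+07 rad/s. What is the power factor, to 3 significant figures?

X_L = ωL = 23500 Ω
Z = 5690 + j23500 Ω
|Z| = √(5690² + 23500²) = 24200 Ω
∠Z = arctan(23500/5690) = 76.4°
cos φ = cos(76.4°) = 0.235

0.235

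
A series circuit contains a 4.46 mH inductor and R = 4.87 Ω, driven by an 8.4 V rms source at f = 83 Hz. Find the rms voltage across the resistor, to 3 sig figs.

ω = 2πf = 521.5 rad/s
X_L = ωL = 2.33 Ω
Z = 4.87 + j2.33 Ω
|Z| = √(4.87² + 2.33²) = 5.40 Ω
I = V/|Z| = 1.56 A
V_R = I·|Z_R| = 1.56 × 4.87 = 7.58 V

7.58 V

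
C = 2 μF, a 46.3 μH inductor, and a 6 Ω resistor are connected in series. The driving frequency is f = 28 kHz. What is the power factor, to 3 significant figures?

0.749

ω = 2πf = 175900 rad/s
X_L = ωL = 8.15 Ω
X_C = 1/(ωC) = 2.84 Ω
Net reactance X = X_L − X_C = 5.30 Ω
Z = 6.00 + j5.30 Ω
|Z| = √(6.00² + 5.30²) = 8.01 Ω
∠Z = arctan(5.30/6.00) = 41.5°
cos φ = cos(41.5°) = 0.749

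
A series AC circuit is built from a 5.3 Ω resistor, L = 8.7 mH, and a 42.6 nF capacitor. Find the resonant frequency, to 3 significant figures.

ω₀ = 1/√(LC) = 1/√(0.0087 × 4.26e-08) = 51940 rad/s
f₀ = ω₀/(2π) = 8.27 kHz

8.27 kHz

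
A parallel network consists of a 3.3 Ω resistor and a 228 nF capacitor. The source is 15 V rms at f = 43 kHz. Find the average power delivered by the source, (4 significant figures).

68.18 W

ω = 2πf = 270200 rad/s
X_C = 1/(ωC) = 16.23 Ω
Parallel: admittances add. Y = 1/R + jωC
Y = (0.3030 + j0.06160) S
|Y| = 0.3092 S → |Z| = 1/|Y| = 3.234 Ω, ∠Z = −∠Y = -11.49°
I = V/|Z| = 4.638 A
P = VI cos φ = 15 × 4.638 × cos(-11.49°) = 68.18 W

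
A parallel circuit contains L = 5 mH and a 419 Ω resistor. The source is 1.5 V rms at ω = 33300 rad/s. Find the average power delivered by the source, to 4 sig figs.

5.370 mW

X_L = ωL = 166.5 Ω
Parallel: admittances add. Y = 1/R + 1/(jωL)
Y = (0.002387 − j0.006006) S
|Y| = 0.006463 S → |Z| = 1/|Y| = 154.7 Ω, ∠Z = −∠Y = 68.33°
I = V/|Z| = 9.694 mA
P = VI cos φ = 1.5 × 0.009694 × cos(68.33°) = 5.370 mW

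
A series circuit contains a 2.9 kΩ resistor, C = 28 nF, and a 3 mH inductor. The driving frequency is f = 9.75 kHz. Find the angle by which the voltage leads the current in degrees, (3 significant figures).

ω = 2πf = 61260 rad/s
X_L = ωL = 184 Ω
X_C = 1/(ωC) = 583 Ω
Net reactance X = X_L − X_C = -399 Ω
Z = 2900 − j399 Ω
|Z| = √(2900² + 399²) = 2930 Ω
∠Z = arctan(-399/2900) = -7.84°

-7.84°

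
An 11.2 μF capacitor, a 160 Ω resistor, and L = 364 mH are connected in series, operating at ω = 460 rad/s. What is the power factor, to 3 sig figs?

X_L = ωL = 167 Ω
X_C = 1/(ωC) = 194 Ω
Net reactance X = X_L − X_C = -26.7 Ω
Z = 160 − j26.7 Ω
|Z| = √(160² + 26.7²) = 162 Ω
∠Z = arctan(-26.7/160) = -9.46°
cos φ = cos(-9.46°) = 0.986

0.986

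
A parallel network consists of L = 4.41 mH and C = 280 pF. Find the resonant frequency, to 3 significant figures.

ω₀ = 1/√(LC) = 1/√(0.00441 × 2.8e-10) = 899900 rad/s
f₀ = ω₀/(2π) = 143 kHz

143 kHz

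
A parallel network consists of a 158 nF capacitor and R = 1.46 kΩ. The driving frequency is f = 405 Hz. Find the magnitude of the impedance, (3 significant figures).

1260 Ω

ω = 2πf = 2545 rad/s
X_C = 1/(ωC) = 2490 Ω
Parallel: admittances add. Y = 1/R + jωC
Y = (0.000685 + j0.000402) S
|Y| = 0.000794 S → |Z| = 1/|Y| = 1260 Ω, ∠Z = −∠Y = -30.4°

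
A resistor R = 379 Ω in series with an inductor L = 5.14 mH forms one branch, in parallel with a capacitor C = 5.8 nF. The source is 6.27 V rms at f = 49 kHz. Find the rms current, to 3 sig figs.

7.50 mA

ω = 2πf = 307900 rad/s
X_L = ωL = 1580 Ω
X_C = 1/(ωC) = 560 Ω
Branch 1 (R+jX_L): Z₁ = 379 + j1580 Ω, |Z₁| = 1630 Ω
Branch 2 (−jX_C): Z₂ = −j560 Ω
Parallel: Z = Z₁Z₂/(Z₁+Z₂), |Z| = 836 Ω, ∠Z = -83.1°
I = V/|Z| = 6.27/836 = 7.50 mA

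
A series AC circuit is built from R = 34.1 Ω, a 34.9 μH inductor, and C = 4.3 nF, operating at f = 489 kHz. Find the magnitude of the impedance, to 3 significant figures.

ω = 2πf = 3.072e+06 rad/s
X_L = ωL = 107 Ω
X_C = 1/(ωC) = 75.7 Ω
Net reactance X = X_L − X_C = 31.5 Ω
Z = 34.1 + j31.5 Ω
|Z| = √(34.1² + 31.5²) = 46.4 Ω

46.4 Ω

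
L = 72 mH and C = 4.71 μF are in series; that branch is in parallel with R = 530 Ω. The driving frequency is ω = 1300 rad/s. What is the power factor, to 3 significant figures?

X_L = ωL = 93.6 Ω
X_C = 1/(ωC) = 163 Ω
Branch 1: Z₁ = R = 530 Ω
Branch 2 (series LC): Z₂ = j(X_L − X_C) = −j69.7 Ω
Parallel: Z = Z₁Z₂/(Z₁+Z₂), |Z| = 69.1 Ω, ∠Z = -82.5°
cos φ = cos(-82.5°) = 0.130

0.130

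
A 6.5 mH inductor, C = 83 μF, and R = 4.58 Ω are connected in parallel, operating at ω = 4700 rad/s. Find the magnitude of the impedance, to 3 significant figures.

X_L = ωL = 30.5 Ω
X_C = 1/(ωC) = 2.56 Ω
Parallel: admittances add. Y = 1/R + 1/(jωL) + jωC
Y = (0.218 + j0.357) S
|Y| = 0.419 S → |Z| = 1/|Y| = 2.39 Ω, ∠Z = −∠Y = -58.6°

2.39 Ω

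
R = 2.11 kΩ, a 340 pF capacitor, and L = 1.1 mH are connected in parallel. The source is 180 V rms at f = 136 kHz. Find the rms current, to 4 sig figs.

ω = 2πf = 854500 rad/s
X_L = ωL = 940.0 Ω
X_C = 1/(ωC) = 3442 Ω
Parallel: admittances add. Y = 1/R + 1/(jωL) + jωC
Y = (0.0004739 − j0.0007733) S
|Y| = 0.0009070 S → |Z| = 1/|Y| = 1103 Ω, ∠Z = −∠Y = 58.50°
I = V/|Z| = 180/1103 = 163.3 mA

163.3 mA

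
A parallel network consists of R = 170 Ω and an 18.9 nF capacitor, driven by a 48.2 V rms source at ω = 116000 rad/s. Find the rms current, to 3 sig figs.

X_C = 1/(ωC) = 456 Ω
Parallel: admittances add. Y = 1/R + jωC
Y = (0.00588 + j0.00219) S
|Y| = 0.00628 S → |Z| = 1/|Y| = 159 Ω, ∠Z = −∠Y = -20.4°
I = V/|Z| = 48.2/159 = 303 mA

303 mA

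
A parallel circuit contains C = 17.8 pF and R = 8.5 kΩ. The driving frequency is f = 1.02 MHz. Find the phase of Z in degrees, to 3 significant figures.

ω = 2πf = 6.409e+06 rad/s
X_C = 1/(ωC) = 8770 Ω
Parallel: admittances add. Y = 1/R + jωC
Y = (0.000118 + j0.000114) S
|Y| = 0.000164 S → |Z| = 1/|Y| = 6100 Ω, ∠Z = −∠Y = -44.1°

-44.1°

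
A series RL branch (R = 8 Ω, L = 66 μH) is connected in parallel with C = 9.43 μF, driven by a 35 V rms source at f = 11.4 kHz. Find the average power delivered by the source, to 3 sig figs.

113 W

ω = 2πf = 71630 rad/s
X_L = ωL = 4.73 Ω
X_C = 1/(ωC) = 1.48 Ω
Branch 1 (R+jX_L): Z₁ = 8.00 + j4.73 Ω, |Z₁| = 9.29 Ω
Branch 2 (−jX_C): Z₂ = −j1.48 Ω
Parallel: Z = Z₁Z₂/(Z₁+Z₂), |Z| = 1.59 Ω, ∠Z = -81.5°
I = V/|Z| = 22.0 A
P = VI cos φ = 35 × 22.0 × cos(-81.5°) = 113 W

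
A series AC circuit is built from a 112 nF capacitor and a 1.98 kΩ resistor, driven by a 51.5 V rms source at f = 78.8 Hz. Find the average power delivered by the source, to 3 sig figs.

16.0 mW

ω = 2πf = 495.1 rad/s
X_C = 1/(ωC) = 18000 Ω
Z = 1980 − j18000 Ω
|Z| = √(1980² + 18000²) = 18100 Ω
∠Z = arctan(-18000/1980) = -83.7°
I = V/|Z| = 2.84 mA
P = VI cos φ = 51.5 × 0.00284 × cos(-83.7°) = 16.0 mW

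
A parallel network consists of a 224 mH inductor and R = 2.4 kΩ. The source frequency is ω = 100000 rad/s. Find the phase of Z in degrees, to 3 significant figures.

X_L = ωL = 22400 Ω
Parallel: admittances add. Y = 1/R + 1/(jωL)
Y = (0.000417 − j4.46e-05) S
|Y| = 0.000419 S → |Z| = 1/|Y| = 2390 Ω, ∠Z = −∠Y = 6.12°

6.12°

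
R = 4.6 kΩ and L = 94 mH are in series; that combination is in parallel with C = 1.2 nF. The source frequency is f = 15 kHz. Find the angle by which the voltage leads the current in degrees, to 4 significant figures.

-27.66°

ω = 2πf = 94250 rad/s
X_L = ωL = 8859 Ω
X_C = 1/(ωC) = 8842 Ω
Branch 1 (R+jX_L): Z₁ = 4600 + j8859 Ω, |Z₁| = 9982 Ω
Branch 2 (−jX_C): Z₂ = −j8842 Ω
Parallel: Z = Z₁Z₂/(Z₁+Z₂), |Z| = 19190 Ω, ∠Z = -27.66°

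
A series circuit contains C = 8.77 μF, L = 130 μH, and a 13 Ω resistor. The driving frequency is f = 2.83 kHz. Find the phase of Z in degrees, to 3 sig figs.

-17.5°

ω = 2πf = 17780 rad/s
X_L = ωL = 2.31 Ω
X_C = 1/(ωC) = 6.41 Ω
Net reactance X = X_L − X_C = -4.10 Ω
Z = 13.0 − j4.10 Ω
|Z| = √(13.0² + 4.10²) = 13.6 Ω
∠Z = arctan(-4.10/13.0) = -17.5°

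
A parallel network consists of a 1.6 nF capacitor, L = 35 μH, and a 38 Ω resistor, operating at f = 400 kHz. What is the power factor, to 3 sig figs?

0.963

ω = 2πf = 2.513e+06 rad/s
X_L = ωL = 88.0 Ω
X_C = 1/(ωC) = 249 Ω
Parallel: admittances add. Y = 1/R + 1/(jωL) + jωC
Y = (0.0263 − j0.00735) S
|Y| = 0.0273 S → |Z| = 1/|Y| = 36.6 Ω, ∠Z = −∠Y = 15.6°
cos φ = cos(15.6°) = 0.963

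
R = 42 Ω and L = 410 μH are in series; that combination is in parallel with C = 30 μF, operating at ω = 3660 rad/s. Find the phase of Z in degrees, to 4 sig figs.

-77.69°

X_L = ωL = 1.501 Ω
X_C = 1/(ωC) = 9.107 Ω
Branch 1 (R+jX_L): Z₁ = 42.00 + j1.501 Ω, |Z₁| = 42.03 Ω
Branch 2 (−jX_C): Z₂ = −j9.107 Ω
Parallel: Z = Z₁Z₂/(Z₁+Z₂), |Z| = 8.967 Ω, ∠Z = -77.69°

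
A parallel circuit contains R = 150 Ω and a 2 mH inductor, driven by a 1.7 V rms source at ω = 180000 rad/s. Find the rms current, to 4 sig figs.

12.28 mA

X_L = ωL = 360.0 Ω
Parallel: admittances add. Y = 1/R + 1/(jωL)
Y = (0.006667 − j0.002778) S
|Y| = 0.007222 S → |Z| = 1/|Y| = 138.5 Ω, ∠Z = −∠Y = 22.62°
I = V/|Z| = 1.7/138.5 = 12.28 mA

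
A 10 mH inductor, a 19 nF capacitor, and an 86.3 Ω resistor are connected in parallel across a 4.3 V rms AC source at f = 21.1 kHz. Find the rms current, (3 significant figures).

ω = 2πf = 132600 rad/s
X_L = ωL = 1330 Ω
X_C = 1/(ωC) = 397 Ω
Parallel: admittances add. Y = 1/R + 1/(jωL) + jωC
Y = (0.0116 + j0.00176) S
|Y| = 0.0117 S → |Z| = 1/|Y| = 85.3 Ω, ∠Z = −∠Y = -8.66°
I = V/|Z| = 4.3/85.3 = 50.4 mA

50.4 mA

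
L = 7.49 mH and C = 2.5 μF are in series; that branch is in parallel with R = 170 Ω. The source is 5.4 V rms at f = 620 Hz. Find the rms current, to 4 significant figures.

80.04 mA

ω = 2πf = 3896 rad/s
X_L = ωL = 29.18 Ω
X_C = 1/(ωC) = 102.7 Ω
Branch 1: Z₁ = R = 170.0 Ω
Branch 2 (series LC): Z₂ = j(X_L − X_C) = −j73.50 Ω
Parallel: Z = Z₁Z₂/(Z₁+Z₂), |Z| = 67.47 Ω, ∠Z = -66.62°
I = V/|Z| = 5.4/67.47 = 80.04 mA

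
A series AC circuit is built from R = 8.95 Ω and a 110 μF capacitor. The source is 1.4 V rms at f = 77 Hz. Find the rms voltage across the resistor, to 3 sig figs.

0.602 V

ω = 2πf = 483.8 rad/s
X_C = 1/(ωC) = 18.8 Ω
Z = 8.95 − j18.8 Ω
|Z| = √(8.95² + 18.8²) = 20.8 Ω
I = V/|Z| = 67.3 mA
V_R = I·|Z_R| = 0.0673 × 8.95 = 0.602 V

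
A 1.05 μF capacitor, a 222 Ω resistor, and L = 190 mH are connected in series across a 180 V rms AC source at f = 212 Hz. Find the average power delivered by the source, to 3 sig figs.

27.4 W

ω = 2πf = 1332 rad/s
X_L = ωL = 253 Ω
X_C = 1/(ωC) = 715 Ω
Net reactance X = X_L − X_C = -462 Ω
Z = 222 − j462 Ω
|Z| = √(222² + 462²) = 512 Ω
∠Z = arctan(-462/222) = -64.3°
I = V/|Z| = 351 mA
P = VI cos φ = 180 × 0.351 × cos(-64.3°) = 27.4 W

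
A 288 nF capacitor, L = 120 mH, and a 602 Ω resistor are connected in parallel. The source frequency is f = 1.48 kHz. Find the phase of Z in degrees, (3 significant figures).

ω = 2πf = 9299 rad/s
X_L = ωL = 1120 Ω
X_C = 1/(ωC) = 373 Ω
Parallel: admittances add. Y = 1/R + 1/(jωL) + jωC
Y = (0.00166 + j0.00178) S
|Y| = 0.00244 S → |Z| = 1/|Y| = 410 Ω, ∠Z = −∠Y = -47.0°

-47.0°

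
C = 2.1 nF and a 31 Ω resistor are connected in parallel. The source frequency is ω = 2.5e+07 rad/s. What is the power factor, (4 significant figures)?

X_C = 1/(ωC) = 19.05 Ω
Parallel: admittances add. Y = 1/R + jωC
Y = (0.03226 + j0.05250) S
|Y| = 0.06162 S → |Z| = 1/|Y| = 16.23 Ω, ∠Z = −∠Y = -58.43°
cos φ = cos(-58.43°) = 0.5235

0.5235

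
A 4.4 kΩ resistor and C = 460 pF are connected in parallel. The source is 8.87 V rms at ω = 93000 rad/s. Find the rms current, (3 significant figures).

X_C = 1/(ωC) = 23400 Ω
Parallel: admittances add. Y = 1/R + jωC
Y = (0.000227 + j4.28e-05) S
|Y| = 0.000231 S → |Z| = 1/|Y| = 4320 Ω, ∠Z = −∠Y = -10.7°
I = V/|Z| = 8.87/4320 = 2.05 mA

2.05 mA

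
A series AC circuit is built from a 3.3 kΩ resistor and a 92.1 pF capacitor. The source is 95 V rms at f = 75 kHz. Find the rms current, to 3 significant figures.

4.08 mA

ω = 2πf = 471200 rad/s
X_C = 1/(ωC) = 23000 Ω
Z = 3300 − j23000 Ω
|Z| = √(3300² + 23000²) = 23300 Ω
I = V/|Z| = 95/23300 = 4.08 mA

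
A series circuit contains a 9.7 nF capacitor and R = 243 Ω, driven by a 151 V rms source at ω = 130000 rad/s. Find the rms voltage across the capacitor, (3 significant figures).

144 V

X_C = 1/(ωC) = 793 Ω
Z = 243 − j793 Ω
|Z| = √(243² + 793²) = 829 Ω
I = V/|Z| = 182 mA
V_C = I·|Z_C| = 0.182 × 793 = 144 V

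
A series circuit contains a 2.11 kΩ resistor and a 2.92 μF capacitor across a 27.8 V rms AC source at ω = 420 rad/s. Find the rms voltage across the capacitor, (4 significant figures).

10.02 V

X_C = 1/(ωC) = 815.4 Ω
Z = 2110 − j815.4 Ω
|Z| = √(2110² + 815.4²) = 2262 Ω
I = V/|Z| = 12.29 mA
V_C = I·|Z_C| = 0.01229 × 815.4 = 10.02 V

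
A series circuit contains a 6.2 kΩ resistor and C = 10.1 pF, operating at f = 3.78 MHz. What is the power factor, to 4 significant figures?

ω = 2πf = 2.375e+07 rad/s
X_C = 1/(ωC) = 4169 Ω
Z = 6200 − j4169 Ω
|Z| = √(6200² + 4169²) = 7471 Ω
∠Z = arctan(-4169/6200) = -33.92°
cos φ = cos(-33.92°) = 0.8299

0.8299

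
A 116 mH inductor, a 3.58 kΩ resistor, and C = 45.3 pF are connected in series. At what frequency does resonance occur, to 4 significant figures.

69.43 kHz

ω₀ = 1/√(LC) = 1/√(0.116 × 4.53e-11) = 436200 rad/s
f₀ = ω₀/(2π) = 69.43 kHz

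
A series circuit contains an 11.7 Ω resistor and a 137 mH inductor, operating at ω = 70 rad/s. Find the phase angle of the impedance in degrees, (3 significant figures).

39.3°

X_L = ωL = 9.59 Ω
Z = 11.7 + j9.59 Ω
|Z| = √(11.7² + 9.59²) = 15.1 Ω
∠Z = arctan(9.59/11.7) = 39.3°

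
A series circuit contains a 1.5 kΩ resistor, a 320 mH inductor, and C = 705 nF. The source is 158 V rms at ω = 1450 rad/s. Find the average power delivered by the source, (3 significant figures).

X_L = ωL = 464 Ω
X_C = 1/(ωC) = 978 Ω
Net reactance X = X_L − X_C = -514 Ω
Z = 1500 − j514 Ω
|Z| = √(1500² + 514²) = 1590 Ω
∠Z = arctan(-514/1500) = -18.9°
I = V/|Z| = 99.6 mA
P = VI cos φ = 158 × 0.0996 × cos(-18.9°) = 14.9 W

14.9 W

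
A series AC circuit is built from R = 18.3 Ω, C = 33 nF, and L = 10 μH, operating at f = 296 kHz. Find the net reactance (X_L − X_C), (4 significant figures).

ω = 2πf = 1.86e+06 rad/s
X_L = ωL = 18.60 Ω
X_C = 1/(ωC) = 16.29 Ω
X = 18.60 − 16.29 = 2.305 Ω

2.305 Ω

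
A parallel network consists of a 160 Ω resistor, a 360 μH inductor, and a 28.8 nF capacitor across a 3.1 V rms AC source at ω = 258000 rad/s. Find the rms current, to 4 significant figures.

21.96 mA

X_L = ωL = 92.88 Ω
X_C = 1/(ωC) = 134.6 Ω
Parallel: admittances add. Y = 1/R + 1/(jωL) + jωC
Y = (0.006250 − j0.003336) S
|Y| = 0.007085 S → |Z| = 1/|Y| = 141.1 Ω, ∠Z = −∠Y = 28.09°
I = V/|Z| = 3.1/141.1 = 21.96 mA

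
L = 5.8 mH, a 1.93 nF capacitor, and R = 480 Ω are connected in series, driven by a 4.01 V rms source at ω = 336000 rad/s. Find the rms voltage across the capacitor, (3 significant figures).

X_L = ωL = 1950 Ω
X_C = 1/(ωC) = 1540 Ω
Net reactance X = X_L − X_C = 407 Ω
Z = 480 + j407 Ω
|Z| = √(480² + 407²) = 629 Ω
I = V/|Z| = 6.37 mA
V_C = I·|Z_C| = 0.00637 × 1540 = 9.83 V

9.83 V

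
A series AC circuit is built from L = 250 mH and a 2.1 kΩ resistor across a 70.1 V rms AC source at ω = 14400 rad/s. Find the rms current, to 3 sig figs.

16.8 mA

X_L = ωL = 3600 Ω
Z = 2100 + j3600 Ω
|Z| = √(2100² + 3600²) = 4170 Ω
I = V/|Z| = 70.1/4170 = 16.8 mA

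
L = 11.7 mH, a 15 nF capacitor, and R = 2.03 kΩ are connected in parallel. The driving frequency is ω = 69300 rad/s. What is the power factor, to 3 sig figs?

0.931

X_L = ωL = 811 Ω
X_C = 1/(ωC) = 962 Ω
Parallel: admittances add. Y = 1/R + 1/(jωL) + jωC
Y = (0.000493 − j0.000194) S
|Y| = 0.000529 S → |Z| = 1/|Y| = 1890 Ω, ∠Z = −∠Y = 21.5°
cos φ = cos(21.5°) = 0.931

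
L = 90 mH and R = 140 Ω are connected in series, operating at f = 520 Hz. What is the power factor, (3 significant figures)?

0.430

ω = 2πf = 3267 rad/s
X_L = ωL = 294 Ω
Z = 140 + j294 Ω
|Z| = √(140² + 294²) = 326 Ω
∠Z = arctan(294/140) = 64.5°
cos φ = cos(64.5°) = 0.430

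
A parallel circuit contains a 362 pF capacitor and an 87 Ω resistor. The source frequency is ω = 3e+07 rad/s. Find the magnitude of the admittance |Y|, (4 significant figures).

X_C = 1/(ωC) = 92.08 Ω
Parallel: admittances add. Y = 1/R + jωC
Y = (0.01149 + j0.01086) S
|Y| = 0.01581 S → |Z| = 1/|Y| = 63.24 Ω, ∠Z = −∠Y = -43.37°

15.81 mS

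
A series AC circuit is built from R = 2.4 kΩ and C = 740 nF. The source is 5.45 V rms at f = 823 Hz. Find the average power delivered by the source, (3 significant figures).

ω = 2πf = 5171 rad/s
X_C = 1/(ωC) = 261 Ω
Z = 2400 − j261 Ω
|Z| = √(2400² + 261²) = 2410 Ω
∠Z = arctan(-261/2400) = -6.21°
I = V/|Z| = 2.26 mA
P = VI cos φ = 5.45 × 0.00226 × cos(-6.21°) = 12.2 mW

12.2 mW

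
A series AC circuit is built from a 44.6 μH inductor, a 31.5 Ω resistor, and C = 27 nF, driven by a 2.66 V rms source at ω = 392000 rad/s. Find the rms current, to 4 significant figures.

31.97 mA

X_L = ωL = 17.48 Ω
X_C = 1/(ωC) = 94.48 Ω
Net reactance X = X_L − X_C = -77.00 Ω
Z = 31.50 − j77.00 Ω
|Z| = √(31.50² + 77.00²) = 83.19 Ω
I = V/|Z| = 2.66/83.19 = 31.97 mA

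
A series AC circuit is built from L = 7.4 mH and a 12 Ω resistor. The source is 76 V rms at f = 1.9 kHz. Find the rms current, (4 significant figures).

852.5 mA

ω = 2πf = 11940 rad/s
X_L = ωL = 88.34 Ω
Z = 12.00 + j88.34 Ω
|Z| = √(12.00² + 88.34²) = 89.15 Ω
I = V/|Z| = 76/89.15 = 852.5 mA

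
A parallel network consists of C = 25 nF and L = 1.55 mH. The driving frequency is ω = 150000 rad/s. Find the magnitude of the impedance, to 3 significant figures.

1810 Ω

X_L = ωL = 232 Ω
X_C = 1/(ωC) = 267 Ω
Parallel: admittances add. Y = 1/(jωL) + jωC
Y = (0 − j0.000551) S
|Y| = 0.000551 S → |Z| = 1/|Y| = 1810 Ω, ∠Z = −∠Y = 90.0°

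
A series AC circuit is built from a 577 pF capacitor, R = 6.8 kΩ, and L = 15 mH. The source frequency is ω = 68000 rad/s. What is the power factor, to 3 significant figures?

X_L = ωL = 1020 Ω
X_C = 1/(ωC) = 25500 Ω
Net reactance X = X_L − X_C = -24500 Ω
Z = 6800 − j24500 Ω
|Z| = √(6800² + 24500²) = 25400 Ω
∠Z = arctan(-24500/6800) = -74.5°
cos φ = cos(-74.5°) = 0.268

0.268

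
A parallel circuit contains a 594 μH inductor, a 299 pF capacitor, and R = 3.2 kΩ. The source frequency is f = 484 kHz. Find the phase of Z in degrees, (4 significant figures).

ω = 2πf = 3.041e+06 rad/s
X_L = ωL = 1806 Ω
X_C = 1/(ωC) = 1100 Ω
Parallel: admittances add. Y = 1/R + 1/(jωL) + jωC
Y = (0.0003125 + j0.0003557) S
|Y| = 0.0004735 S → |Z| = 1/|Y| = 2112 Ω, ∠Z = −∠Y = -48.70°

-48.70°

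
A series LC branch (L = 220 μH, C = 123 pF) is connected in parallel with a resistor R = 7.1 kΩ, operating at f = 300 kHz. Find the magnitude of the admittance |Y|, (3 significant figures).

ω = 2πf = 1.885e+06 rad/s
X_L = ωL = 415 Ω
X_C = 1/(ωC) = 4310 Ω
Branch 1: Z₁ = R = 7100 Ω
Branch 2 (series LC): Z₂ = j(X_L − X_C) = −j3900 Ω
Parallel: Z = Z₁Z₂/(Z₁+Z₂), |Z| = 3420 Ω, ∠Z = -61.2°
|Y| = 1/|Z| = 293 μS

293 μS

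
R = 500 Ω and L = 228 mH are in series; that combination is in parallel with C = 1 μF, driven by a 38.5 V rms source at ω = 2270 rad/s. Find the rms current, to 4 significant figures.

X_L = ωL = 517.6 Ω
X_C = 1/(ωC) = 440.5 Ω
Branch 1 (R+jX_L): Z₁ = 500.0 + j517.6 Ω, |Z₁| = 719.6 Ω
Branch 2 (−jX_C): Z₂ = −j440.5 Ω
Parallel: Z = Z₁Z₂/(Z₁+Z₂), |Z| = 626.6 Ω, ∠Z = -52.77°
I = V/|Z| = 38.5/626.6 = 61.44 mA

61.44 mA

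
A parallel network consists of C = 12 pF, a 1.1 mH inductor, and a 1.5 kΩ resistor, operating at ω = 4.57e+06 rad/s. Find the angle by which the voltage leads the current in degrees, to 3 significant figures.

12.2°

X_L = ωL = 5030 Ω
X_C = 1/(ωC) = 18200 Ω
Parallel: admittances add. Y = 1/R + 1/(jωL) + jωC
Y = (0.000667 − j0.000144) S
|Y| = 0.000682 S → |Z| = 1/|Y| = 1470 Ω, ∠Z = −∠Y = 12.2°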